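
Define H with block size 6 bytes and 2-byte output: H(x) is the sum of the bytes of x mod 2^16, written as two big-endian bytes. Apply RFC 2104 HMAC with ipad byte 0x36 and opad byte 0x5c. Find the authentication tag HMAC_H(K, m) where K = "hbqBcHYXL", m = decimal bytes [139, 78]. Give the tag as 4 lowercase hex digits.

Key "hbqBcHYXL" = 68 62 71 42 63 48 59 58 4c is 9 bytes > B = 6, so hash it first: H(key) = 03 25, then zero-pad to 6 bytes: K' = 03 25 00 00 00 00.
K' ⊕ ipad = 35 13 36 36 36 36.  K' ⊕ opad = 5f 79 5c 5c 5c 5c.
Inner input = (K'⊕ipad) ∥ m = 35 13 36 36 36 36 ∥ 8b 4e.
Inner hash: sum = 53+19+54+54+54+54+139+78 = 505 → 01 f9.
Outer input = (K'⊕opad) ∥ inner = 5f 79 5c 5c 5c 5c ∥ 01 f9.
Outer hash (tag): sum = 95+121+92+92+92+92+1+249 = 834 → 03 42.

0342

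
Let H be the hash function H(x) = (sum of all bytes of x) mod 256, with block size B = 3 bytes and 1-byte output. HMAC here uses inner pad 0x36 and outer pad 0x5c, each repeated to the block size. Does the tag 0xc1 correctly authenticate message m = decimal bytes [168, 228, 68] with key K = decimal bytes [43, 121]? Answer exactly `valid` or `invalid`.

invalid

Key decimal bytes [43, 121] = 2b 79 is 2 bytes ≤ B = 3; zero-pad to 3 bytes: K' = 2b 79 00.
K' ⊕ ipad = 1d 4f 36; K' ⊕ opad = 77 25 5c.
Inner hash: sum = 29+79+54+168+228+68 = 626; mod 256 = 114 → 72.
Outer hash (recomputed tag): sum = 119+37+92+114 = 362; mod 256 = 106 → 6a.
Recomputed tag = 6a; claimed = c1 → mismatch.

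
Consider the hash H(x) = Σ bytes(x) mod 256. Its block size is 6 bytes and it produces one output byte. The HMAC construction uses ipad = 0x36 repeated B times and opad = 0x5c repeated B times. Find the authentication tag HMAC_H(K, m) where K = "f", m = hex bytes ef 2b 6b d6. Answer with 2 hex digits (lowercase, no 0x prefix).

Key "f" = 66 is 1 byte ≤ B = 6; zero-pad to 6 bytes: K' = 66 00 00 00 00 00.
K' ⊕ ipad = 50 36 36 36 36 36.  K' ⊕ opad = 3a 5c 5c 5c 5c 5c.
Inner input = (K'⊕ipad) ∥ m = 50 36 36 36 36 36 ∥ ef 2b 6b d6.
Inner hash: sum = 80+54+54+54+54+54+239+43+107+214 = 953; mod 256 = 185 → b9.
Outer input = (K'⊕opad) ∥ inner = 3a 5c 5c 5c 5c 5c ∥ b9.
Outer hash (tag): sum = 58+92+92+92+92+92+185 = 703; mod 256 = 191 → bf.

bf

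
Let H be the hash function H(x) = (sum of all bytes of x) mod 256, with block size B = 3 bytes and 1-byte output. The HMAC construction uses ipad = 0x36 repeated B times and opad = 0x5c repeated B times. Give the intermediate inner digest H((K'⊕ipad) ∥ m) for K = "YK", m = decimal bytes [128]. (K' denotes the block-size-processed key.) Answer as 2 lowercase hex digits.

a2

Key "YK" = 59 4b is 2 bytes ≤ B = 3; zero-pad to 3 bytes: K' = 59 4b 00.
K' ⊕ ipad = 6f 7d 36.
Inner input = 6f 7d 36 ∥ 80.
Inner hash: sum = 111+125+54+128 = 418; mod 256 = 162 → a2.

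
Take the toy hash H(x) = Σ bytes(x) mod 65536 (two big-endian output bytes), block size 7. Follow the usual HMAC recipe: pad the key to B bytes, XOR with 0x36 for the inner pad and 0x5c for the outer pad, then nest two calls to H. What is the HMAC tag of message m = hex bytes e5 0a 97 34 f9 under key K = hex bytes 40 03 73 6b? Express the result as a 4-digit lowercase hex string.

029b

Key hex bytes 40 03 73 6b is 4 bytes ≤ B = 7; zero-pad to 7 bytes: K' = 40 03 73 6b 00 00 00.
K' ⊕ ipad = 76 35 45 5d 36 36 36.  K' ⊕ opad = 1c 5f 2f 37 5c 5c 5c.
Inner input = (K'⊕ipad) ∥ m = 76 35 45 5d 36 36 36 ∥ e5 0a 97 34 f9.
Inner hash: sum = 118+53+69+93+54+54+54+229+10+151+52+249 = 1186 → 04 a2.
Outer input = (K'⊕opad) ∥ inner = 1c 5f 2f 37 5c 5c 5c ∥ 04 a2.
Outer hash (tag): sum = 28+95+47+55+92+92+92+4+162 = 667 → 02 9b.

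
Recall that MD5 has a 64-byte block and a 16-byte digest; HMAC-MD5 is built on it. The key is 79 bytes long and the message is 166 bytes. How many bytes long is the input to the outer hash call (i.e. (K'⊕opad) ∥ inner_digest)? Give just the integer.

80

Key is 79 > 64 bytes, so it is hashed to 16 bytes then zero-padded to 64: |K'| = 64.
Outer input = (K'⊕opad) ∥ H(inner) → 64 + 16 = 80 bytes.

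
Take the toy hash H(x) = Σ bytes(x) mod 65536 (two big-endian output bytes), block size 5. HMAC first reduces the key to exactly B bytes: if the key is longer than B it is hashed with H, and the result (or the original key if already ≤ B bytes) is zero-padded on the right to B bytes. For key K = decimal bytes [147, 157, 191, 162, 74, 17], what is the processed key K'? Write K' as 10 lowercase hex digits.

|K| = 6 > B = 5, so first hash the key.
H(K): sum = 147+157+191+162+74+17 = 748 → 02 ec.
Zero-pad H(K) = 02 ec to 5 bytes: K' = 02 ec 00 00 00.

02ec000000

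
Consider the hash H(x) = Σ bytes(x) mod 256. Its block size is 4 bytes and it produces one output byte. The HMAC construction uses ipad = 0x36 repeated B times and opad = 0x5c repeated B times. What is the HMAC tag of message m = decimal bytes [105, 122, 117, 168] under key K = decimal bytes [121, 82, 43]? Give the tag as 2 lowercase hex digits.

0c

Key decimal bytes [121, 82, 43] = 79 52 2b is 3 bytes ≤ B = 4; zero-pad to 4 bytes: K' = 79 52 2b 00.
K' ⊕ ipad = 4f 64 1d 36.  K' ⊕ opad = 25 0e 77 5c.
Inner input = (K'⊕ipad) ∥ m = 4f 64 1d 36 ∥ 69 7a 75 a8.
Inner hash: sum = 79+100+29+54+105+122+117+168 = 774; mod 256 = 6 → 06.
Outer input = (K'⊕opad) ∥ inner = 25 0e 77 5c ∥ 06.
Outer hash (tag): sum = 37+14+119+92+6 = 268; mod 256 = 12 → 0c.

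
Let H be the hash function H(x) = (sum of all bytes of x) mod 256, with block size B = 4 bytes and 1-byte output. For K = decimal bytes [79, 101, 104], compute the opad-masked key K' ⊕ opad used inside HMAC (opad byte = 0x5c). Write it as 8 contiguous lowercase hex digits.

1339345c

Key decimal bytes [79, 101, 104] = 4f 65 68 is 3 bytes ≤ B = 4; zero-pad to 4 bytes: K' = 4f 65 68 00.
XOR each byte with 0x5c: 4f⊕5c=13, 65⊕5c=39, 68⊕5c=34, 00⊕5c=5c.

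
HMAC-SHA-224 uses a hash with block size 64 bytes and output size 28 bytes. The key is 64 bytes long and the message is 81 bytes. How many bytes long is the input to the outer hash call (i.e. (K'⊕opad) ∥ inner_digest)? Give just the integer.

92

Key is 64 ≤ 64 bytes, zero-padded: |K'| = 64.
Outer input = (K'⊕opad) ∥ H(inner) → 64 + 28 = 92 bytes.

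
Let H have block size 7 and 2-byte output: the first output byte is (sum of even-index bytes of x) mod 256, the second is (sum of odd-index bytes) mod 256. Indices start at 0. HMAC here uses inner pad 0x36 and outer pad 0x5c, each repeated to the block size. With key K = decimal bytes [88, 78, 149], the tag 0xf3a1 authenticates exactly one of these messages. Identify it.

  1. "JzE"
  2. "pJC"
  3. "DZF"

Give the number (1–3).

3

Key decimal bytes [88, 78, 149] = 58 4e 95 is 3 bytes ≤ B = 7; zero-pad to 7 bytes: K' = 58 4e 95 00 00 00 00.
K' ⊕ ipad = 6e 78 a3 36 36 36 36; K' ⊕ opad = 04 12 c9 5c 5c 5c 5c.
m1: inner = H(6e 78 a3 36 36 36 36 4a 7a 45) = f7 73; tag = H(04 12 c9 5c 5c 5c 5c f7 73) = f8c1
m2: inner = H(6e 78 a3 36 36 36 36 70 4a 43) = c7 97; tag = H(04 12 c9 5c 5c 5c 5c c7 97) = 1c91
m3: inner = H(6e 78 a3 36 36 36 36 44 5a 46) = d7 6e; tag = H(04 12 c9 5c 5c 5c 5c d7 6e) = f3a1 ← matches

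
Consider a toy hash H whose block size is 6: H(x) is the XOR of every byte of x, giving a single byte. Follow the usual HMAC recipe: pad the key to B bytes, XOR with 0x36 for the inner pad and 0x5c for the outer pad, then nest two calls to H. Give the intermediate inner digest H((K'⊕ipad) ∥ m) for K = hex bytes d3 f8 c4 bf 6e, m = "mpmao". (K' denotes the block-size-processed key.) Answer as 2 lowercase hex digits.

40

Key hex bytes d3 f8 c4 bf 6e is 5 bytes ≤ B = 6; zero-pad to 6 bytes: K' = d3 f8 c4 bf 6e 00.
K' ⊕ ipad = e5 ce f2 89 58 36.
Inner input = e5 ce f2 89 58 36 ∥ 6d 70 6d 61 6f.
Inner hash: XOR e5⊕ce⊕f2⊕89⊕58⊕36⊕6d⊕70⊕6d⊕61⊕6f = 40.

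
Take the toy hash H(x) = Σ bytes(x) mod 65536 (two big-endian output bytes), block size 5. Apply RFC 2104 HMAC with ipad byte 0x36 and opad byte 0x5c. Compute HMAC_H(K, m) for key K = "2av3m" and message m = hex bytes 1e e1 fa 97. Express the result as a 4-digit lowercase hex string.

0203

Key "2av3m" = 32 61 76 33 6d is exactly B = 5 bytes: K' = 32 61 76 33 6d.
K' ⊕ ipad = 04 57 40 05 5b.  K' ⊕ opad = 6e 3d 2a 6f 31.
Inner input = (K'⊕ipad) ∥ m = 04 57 40 05 5b ∥ 1e e1 fa 97.
Inner hash: sum = 4+87+64+5+91+30+225+250+151 = 907 → 03 8b.
Outer input = (K'⊕opad) ∥ inner = 6e 3d 2a 6f 31 ∥ 03 8b.
Outer hash (tag): sum = 110+61+42+111+49+3+139 = 515 → 02 03.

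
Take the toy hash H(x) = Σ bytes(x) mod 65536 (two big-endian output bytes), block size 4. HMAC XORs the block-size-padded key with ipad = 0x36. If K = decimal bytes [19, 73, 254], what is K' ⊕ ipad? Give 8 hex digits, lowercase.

257fc836

Key decimal bytes [19, 73, 254] = 13 49 fe is 3 bytes ≤ B = 4; zero-pad to 4 bytes: K' = 13 49 fe 00.
XOR each byte with 0x36: 13⊕36=25, 49⊕36=7f, fe⊕36=c8, 00⊕36=36.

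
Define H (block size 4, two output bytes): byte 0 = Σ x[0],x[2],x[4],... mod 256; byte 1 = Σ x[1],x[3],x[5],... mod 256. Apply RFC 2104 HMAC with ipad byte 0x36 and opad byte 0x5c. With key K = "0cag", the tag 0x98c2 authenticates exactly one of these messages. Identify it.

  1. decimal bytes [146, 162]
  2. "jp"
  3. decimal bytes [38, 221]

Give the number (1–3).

1

Key "0cag" = 30 63 61 67 is exactly B = 4 bytes: K' = 30 63 61 67.
K' ⊕ ipad = 06 55 57 51; K' ⊕ opad = 6c 3f 3d 3b.
m1: inner = H(06 55 57 51 92 a2) = ef 48; tag = H(6c 3f 3d 3b ef 48) = 98c2 ← matches
m2: inner = H(06 55 57 51 6a 70) = c7 16; tag = H(6c 3f 3d 3b c7 16) = 7090
m3: inner = H(06 55 57 51 26 dd) = 83 83; tag = H(6c 3f 3d 3b 83 83) = 2cfd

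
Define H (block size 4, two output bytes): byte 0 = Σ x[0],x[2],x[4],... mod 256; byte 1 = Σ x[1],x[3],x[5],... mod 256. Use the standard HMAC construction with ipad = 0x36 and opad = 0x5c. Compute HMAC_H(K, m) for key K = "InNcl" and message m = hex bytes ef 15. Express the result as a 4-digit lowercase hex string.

151b

Key "InNcl" = 49 6e 4e 63 6c is 5 bytes > B = 4, so hash it first: H(key) = 03 d1, then zero-pad to 4 bytes: K' = 03 d1 00 00.
K' ⊕ ipad = 35 e7 36 36.  K' ⊕ opad = 5f 8d 5c 5c.
Inner input = (K'⊕ipad) ∥ m = 35 e7 36 36 ∥ ef 15.
Inner hash: even-index sum = 346 mod 256 = 90; odd-index sum = 306 mod 256 = 50 → 5a 32.
Outer input = (K'⊕opad) ∥ inner = 5f 8d 5c 5c ∥ 5a 32.
Outer hash (tag): even-index sum = 277 mod 256 = 21; odd-index sum = 283 mod 256 = 27 → 15 1b.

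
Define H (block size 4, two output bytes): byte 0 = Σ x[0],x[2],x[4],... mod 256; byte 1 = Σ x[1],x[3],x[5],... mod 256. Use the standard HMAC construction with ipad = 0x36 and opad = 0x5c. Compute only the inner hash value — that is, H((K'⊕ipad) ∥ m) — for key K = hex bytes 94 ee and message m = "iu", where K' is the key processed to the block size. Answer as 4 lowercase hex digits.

Key hex bytes 94 ee is 2 bytes ≤ B = 4; zero-pad to 4 bytes: K' = 94 ee 00 00.
K' ⊕ ipad = a2 d8 36 36.
Inner input = a2 d8 36 36 ∥ 69 75.
Inner hash: even-index sum = 321 mod 256 = 65; odd-index sum = 387 mod 256 = 131 → 41 83.

4183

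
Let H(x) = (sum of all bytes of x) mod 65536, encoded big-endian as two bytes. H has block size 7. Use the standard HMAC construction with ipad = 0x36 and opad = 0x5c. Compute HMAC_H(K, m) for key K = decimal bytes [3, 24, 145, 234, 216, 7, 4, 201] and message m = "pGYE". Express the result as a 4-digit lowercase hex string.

0258

Key decimal bytes [3, 24, 145, 234, 216, 7, 4, 201] = 03 18 91 ea d8 07 04 c9 is 8 bytes > B = 7, so hash it first: H(key) = 03 42, then zero-pad to 7 bytes: K' = 03 42 00 00 00 00 00.
K' ⊕ ipad = 35 74 36 36 36 36 36.  K' ⊕ opad = 5f 1e 5c 5c 5c 5c 5c.
Inner input = (K'⊕ipad) ∥ m = 35 74 36 36 36 36 36 ∥ 70 47 59 45.
Inner hash: sum = 53+116+54+54+54+54+54+112+71+89+69 = 780 → 03 0c.
Outer input = (K'⊕opad) ∥ inner = 5f 1e 5c 5c 5c 5c 5c ∥ 03 0c.
Outer hash (tag): sum = 95+30+92+92+92+92+92+3+12 = 600 → 02 58.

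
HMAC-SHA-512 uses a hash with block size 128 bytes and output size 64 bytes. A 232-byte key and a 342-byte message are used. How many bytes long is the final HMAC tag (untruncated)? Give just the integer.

64

The tag is one SHA-512 digest: 64 bytes.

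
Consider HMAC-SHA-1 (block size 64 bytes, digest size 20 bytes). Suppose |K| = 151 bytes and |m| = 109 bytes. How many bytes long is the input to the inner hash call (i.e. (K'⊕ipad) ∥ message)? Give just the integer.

173

Key is 151 > 64 bytes, so it is hashed to 20 bytes then zero-padded to 64: |K'| = 64.
Inner input = (K'⊕ipad) ∥ m → 64 + 109 = 173 bytes.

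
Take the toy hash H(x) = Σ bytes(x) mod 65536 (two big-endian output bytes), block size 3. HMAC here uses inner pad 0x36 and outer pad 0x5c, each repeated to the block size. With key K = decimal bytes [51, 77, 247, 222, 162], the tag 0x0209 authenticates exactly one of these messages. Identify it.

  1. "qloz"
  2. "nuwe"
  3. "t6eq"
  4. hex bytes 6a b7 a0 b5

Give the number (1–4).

4

Key decimal bytes [51, 77, 247, 222, 162] = 33 4d f7 de a2 is 5 bytes > B = 3, so hash it first: H(key) = 02 f7, then zero-pad to 3 bytes: K' = 02 f7 00.
K' ⊕ ipad = 34 c1 36; K' ⊕ opad = 5e ab 5c.
m1: inner = H(34 c1 36 71 6c 6f 7a) = 02 f1; tag = H(5e ab 5c 02 f1) = 0258
m2: inner = H(34 c1 36 6e 75 77 65) = 02 ea; tag = H(5e ab 5c 02 ea) = 0251
m3: inner = H(34 c1 36 74 36 65 71) = 02 ab; tag = H(5e ab 5c 02 ab) = 0212
m4: inner = H(34 c1 36 6a b7 a0 b5) = 03 a1; tag = H(5e ab 5c 03 a1) = 0209 ← matches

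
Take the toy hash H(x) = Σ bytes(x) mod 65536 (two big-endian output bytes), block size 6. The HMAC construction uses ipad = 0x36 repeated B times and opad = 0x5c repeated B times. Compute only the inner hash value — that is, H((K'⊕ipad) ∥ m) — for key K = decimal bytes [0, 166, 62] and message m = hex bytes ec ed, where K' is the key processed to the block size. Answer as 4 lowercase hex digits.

0349

Key decimal bytes [0, 166, 62] = 00 a6 3e is 3 bytes ≤ B = 6; zero-pad to 6 bytes: K' = 00 a6 3e 00 00 00.
K' ⊕ ipad = 36 90 08 36 36 36.
Inner input = 36 90 08 36 36 36 ∥ ec ed.
Inner hash: sum = 54+144+8+54+54+54+236+237 = 841 → 03 49.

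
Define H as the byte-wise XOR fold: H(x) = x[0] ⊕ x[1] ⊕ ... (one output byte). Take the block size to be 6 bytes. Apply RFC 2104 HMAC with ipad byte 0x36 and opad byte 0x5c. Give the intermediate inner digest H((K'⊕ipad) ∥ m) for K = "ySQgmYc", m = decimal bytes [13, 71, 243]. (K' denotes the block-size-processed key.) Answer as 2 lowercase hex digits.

f2

Key "ySQgmYc" = 79 53 51 67 6d 59 63 is 7 bytes > B = 6, so hash it first: H(key) = 4b, then zero-pad to 6 bytes: K' = 4b 00 00 00 00 00.
K' ⊕ ipad = 7d 36 36 36 36 36.
Inner input = 7d 36 36 36 36 36 ∥ 0d 47 f3.
Inner hash: XOR 7d⊕36⊕36⊕36⊕36⊕36⊕0d⊕47⊕f3 = f2.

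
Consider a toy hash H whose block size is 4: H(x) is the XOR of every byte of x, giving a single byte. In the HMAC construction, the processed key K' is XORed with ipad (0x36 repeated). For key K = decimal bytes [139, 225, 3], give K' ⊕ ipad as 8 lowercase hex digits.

Key decimal bytes [139, 225, 3] = 8b e1 03 is 3 bytes ≤ B = 4; zero-pad to 4 bytes: K' = 8b e1 03 00.
XOR each byte with 0x36: 8b⊕36=bd, e1⊕36=d7, 03⊕36=35, 00⊕36=36.

bdd73536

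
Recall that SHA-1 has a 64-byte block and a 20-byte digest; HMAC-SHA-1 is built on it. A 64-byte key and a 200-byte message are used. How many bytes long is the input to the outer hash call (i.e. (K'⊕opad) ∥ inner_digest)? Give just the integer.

Key is 64 ≤ 64 bytes, zero-padded: |K'| = 64.
Outer input = (K'⊕opad) ∥ H(inner) → 64 + 20 = 84 bytes.

84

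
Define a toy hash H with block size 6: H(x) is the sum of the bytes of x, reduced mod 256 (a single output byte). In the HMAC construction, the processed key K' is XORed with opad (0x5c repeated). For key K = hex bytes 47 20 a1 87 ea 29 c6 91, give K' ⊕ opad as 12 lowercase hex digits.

Key hex bytes 47 20 a1 87 ea 29 c6 91 is 8 bytes > B = 6, so hash it first: H(key) = f9, then zero-pad to 6 bytes: K' = f9 00 00 00 00 00.
XOR each byte with 0x5c: f9⊕5c=a5, 00⊕5c=5c, 00⊕5c=5c, 00⊕5c=5c, 00⊕5c=5c, 00⊕5c=5c.

a55c5c5c5c5c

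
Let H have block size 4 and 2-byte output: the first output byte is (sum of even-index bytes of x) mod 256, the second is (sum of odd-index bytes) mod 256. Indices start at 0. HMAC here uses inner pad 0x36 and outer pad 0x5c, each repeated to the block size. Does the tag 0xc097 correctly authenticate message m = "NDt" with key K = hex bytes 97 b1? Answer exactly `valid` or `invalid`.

invalid

Key hex bytes 97 b1 is 2 bytes ≤ B = 4; zero-pad to 4 bytes: K' = 97 b1 00 00.
K' ⊕ ipad = a1 87 36 36; K' ⊕ opad = cb ed 5c 5c.
Inner hash: even-index sum = 409 mod 256 = 153; odd-index sum = 257 mod 256 = 1 → 99 01.
Outer hash (recomputed tag): even-index sum = 448 mod 256 = 192; odd-index sum = 330 mod 256 = 74 → c0 4a.
Recomputed tag = c04a; claimed = c097 → mismatch.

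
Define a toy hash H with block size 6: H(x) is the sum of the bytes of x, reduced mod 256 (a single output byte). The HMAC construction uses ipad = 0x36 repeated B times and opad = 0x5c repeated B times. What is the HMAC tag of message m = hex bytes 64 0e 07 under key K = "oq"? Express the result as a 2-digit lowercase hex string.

c1

Key "oq" = 6f 71 is 2 bytes ≤ B = 6; zero-pad to 6 bytes: K' = 6f 71 00 00 00 00.
K' ⊕ ipad = 59 47 36 36 36 36.  K' ⊕ opad = 33 2d 5c 5c 5c 5c.
Inner input = (K'⊕ipad) ∥ m = 59 47 36 36 36 36 ∥ 64 0e 07.
Inner hash: sum = 89+71+54+54+54+54+100+14+7 = 497; mod 256 = 241 → f1.
Outer input = (K'⊕opad) ∥ inner = 33 2d 5c 5c 5c 5c ∥ f1.
Outer hash (tag): sum = 51+45+92+92+92+92+241 = 705; mod 256 = 193 → c1.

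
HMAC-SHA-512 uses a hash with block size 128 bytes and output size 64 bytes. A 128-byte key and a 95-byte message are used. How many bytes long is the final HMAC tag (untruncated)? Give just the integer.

64

The tag is one SHA-512 digest: 64 bytes.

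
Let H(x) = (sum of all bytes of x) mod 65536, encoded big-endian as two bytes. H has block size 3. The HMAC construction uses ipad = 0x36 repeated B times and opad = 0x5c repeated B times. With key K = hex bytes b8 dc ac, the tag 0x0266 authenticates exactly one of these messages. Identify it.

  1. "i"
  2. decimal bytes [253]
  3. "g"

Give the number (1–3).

Key hex bytes b8 dc ac is exactly B = 3 bytes: K' = b8 dc ac.
K' ⊕ ipad = 8e ea 9a; K' ⊕ opad = e4 80 f0.
m1: inner = H(8e ea 9a 69) = 02 7b; tag = H(e4 80 f0 02 7b) = 02d1
m2: inner = H(8e ea 9a fd) = 03 0f; tag = H(e4 80 f0 03 0f) = 0266 ← matches
m3: inner = H(8e ea 9a 67) = 02 79; tag = H(e4 80 f0 02 79) = 02cf

2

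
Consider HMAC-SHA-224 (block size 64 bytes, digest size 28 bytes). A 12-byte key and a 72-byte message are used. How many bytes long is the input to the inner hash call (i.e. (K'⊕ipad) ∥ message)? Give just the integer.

Key is 12 ≤ 64 bytes, zero-padded: |K'| = 64.
Inner input = (K'⊕ipad) ∥ m → 64 + 72 = 136 bytes.

136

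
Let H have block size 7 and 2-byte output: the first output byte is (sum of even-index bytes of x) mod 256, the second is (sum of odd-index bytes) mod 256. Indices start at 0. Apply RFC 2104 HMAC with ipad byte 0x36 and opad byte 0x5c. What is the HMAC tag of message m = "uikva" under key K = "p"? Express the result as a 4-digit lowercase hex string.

23db

Key "p" = 70 is 1 byte ≤ B = 7; zero-pad to 7 bytes: K' = 70 00 00 00 00 00 00.
K' ⊕ ipad = 46 36 36 36 36 36 36.  K' ⊕ opad = 2c 5c 5c 5c 5c 5c 5c.
Inner input = (K'⊕ipad) ∥ m = 46 36 36 36 36 36 36 ∥ 75 69 6b 76 61.
Inner hash: even-index sum = 455 mod 256 = 199; odd-index sum = 483 mod 256 = 227 → c7 e3.
Outer input = (K'⊕opad) ∥ inner = 2c 5c 5c 5c 5c 5c 5c ∥ c7 e3.
Outer hash (tag): even-index sum = 547 mod 256 = 35; odd-index sum = 475 mod 256 = 219 → 23 db.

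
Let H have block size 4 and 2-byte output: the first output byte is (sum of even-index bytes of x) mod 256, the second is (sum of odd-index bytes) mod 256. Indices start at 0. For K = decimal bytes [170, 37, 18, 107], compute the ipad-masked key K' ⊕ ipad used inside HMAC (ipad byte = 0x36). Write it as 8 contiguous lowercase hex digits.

9c13245d

Key decimal bytes [170, 37, 18, 107] = aa 25 12 6b is exactly B = 4 bytes: K' = aa 25 12 6b.
XOR each byte with 0x36: aa⊕36=9c, 25⊕36=13, 12⊕36=24, 6b⊕36=5d.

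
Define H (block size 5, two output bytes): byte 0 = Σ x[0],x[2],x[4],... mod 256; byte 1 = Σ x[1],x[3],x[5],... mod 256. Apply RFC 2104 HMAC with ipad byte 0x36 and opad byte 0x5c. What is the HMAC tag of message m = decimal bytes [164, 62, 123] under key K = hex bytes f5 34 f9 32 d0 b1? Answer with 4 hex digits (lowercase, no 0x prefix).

Key hex bytes f5 34 f9 32 d0 b1 is 6 bytes > B = 5, so hash it first: H(key) = be 17, then zero-pad to 5 bytes: K' = be 17 00 00 00.
K' ⊕ ipad = 88 21 36 36 36.  K' ⊕ opad = e2 4b 5c 5c 5c.
Inner input = (K'⊕ipad) ∥ m = 88 21 36 36 36 ∥ a4 3e 7b.
Inner hash: even-index sum = 306 mod 256 = 50; odd-index sum = 374 mod 256 = 118 → 32 76.
Outer input = (K'⊕opad) ∥ inner = e2 4b 5c 5c 5c ∥ 32 76.
Outer hash (tag): even-index sum = 528 mod 256 = 16; odd-index sum = 217 mod 256 = 217 → 10 d9.

10d9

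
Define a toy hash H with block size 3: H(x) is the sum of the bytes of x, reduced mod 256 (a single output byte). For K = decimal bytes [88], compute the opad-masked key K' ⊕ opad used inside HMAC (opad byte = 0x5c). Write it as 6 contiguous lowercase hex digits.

045c5c

Key decimal bytes [88] = 58 is 1 byte ≤ B = 3; zero-pad to 3 bytes: K' = 58 00 00.
XOR each byte with 0x5c: 58⊕5c=04, 00⊕5c=5c, 00⊕5c=5c.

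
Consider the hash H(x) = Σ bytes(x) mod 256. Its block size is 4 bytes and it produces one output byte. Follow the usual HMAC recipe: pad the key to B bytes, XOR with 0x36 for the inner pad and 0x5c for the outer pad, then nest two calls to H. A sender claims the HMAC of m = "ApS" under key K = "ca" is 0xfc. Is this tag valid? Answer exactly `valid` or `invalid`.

invalid

Key "ca" = 63 61 is 2 bytes ≤ B = 4; zero-pad to 4 bytes: K' = 63 61 00 00.
K' ⊕ ipad = 55 57 36 36; K' ⊕ opad = 3f 3d 5c 5c.
Inner hash: sum = 85+87+54+54+65+112+83 = 540; mod 256 = 28 → 1c.
Outer hash (recomputed tag): sum = 63+61+92+92+28 = 336; mod 256 = 80 → 50.
Recomputed tag = 50; claimed = fc → mismatch.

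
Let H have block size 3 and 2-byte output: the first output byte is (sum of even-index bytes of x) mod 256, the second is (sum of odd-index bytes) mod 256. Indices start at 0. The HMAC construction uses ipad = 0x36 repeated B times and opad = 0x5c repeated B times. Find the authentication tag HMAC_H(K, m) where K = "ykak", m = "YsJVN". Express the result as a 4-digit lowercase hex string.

b375

Key "ykak" = 79 6b 61 6b is 4 bytes > B = 3, so hash it first: H(key) = da d6, then zero-pad to 3 bytes: K' = da d6 00.
K' ⊕ ipad = ec e0 36.  K' ⊕ opad = 86 8a 5c.
Inner input = (K'⊕ipad) ∥ m = ec e0 36 ∥ 59 73 4a 56 4e.
Inner hash: even-index sum = 491 mod 256 = 235; odd-index sum = 465 mod 256 = 209 → eb d1.
Outer input = (K'⊕opad) ∥ inner = 86 8a 5c ∥ eb d1.
Outer hash (tag): even-index sum = 435 mod 256 = 179; odd-index sum = 373 mod 256 = 117 → b3 75.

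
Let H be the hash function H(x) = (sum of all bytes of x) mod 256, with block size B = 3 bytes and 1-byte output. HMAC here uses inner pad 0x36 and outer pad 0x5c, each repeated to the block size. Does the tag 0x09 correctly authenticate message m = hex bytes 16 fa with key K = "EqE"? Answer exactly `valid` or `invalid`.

invalid

Key "EqE" = 45 71 45 is exactly B = 3 bytes: K' = 45 71 45.
K' ⊕ ipad = 73 47 73; K' ⊕ opad = 19 2d 19.
Inner hash: sum = 115+71+115+22+250 = 573; mod 256 = 61 → 3d.
Outer hash (recomputed tag): sum = 25+45+25+61 = 156 → 9c.
Recomputed tag = 9c; claimed = 09 → mismatch.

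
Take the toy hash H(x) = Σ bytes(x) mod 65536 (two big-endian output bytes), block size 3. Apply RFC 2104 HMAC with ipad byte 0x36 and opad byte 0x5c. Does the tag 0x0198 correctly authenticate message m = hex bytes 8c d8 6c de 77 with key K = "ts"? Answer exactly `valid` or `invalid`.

valid

Key "ts" = 74 73 is 2 bytes ≤ B = 3; zero-pad to 3 bytes: K' = 74 73 00.
K' ⊕ ipad = 42 45 36; K' ⊕ opad = 28 2f 5c.
Inner hash: sum = 66+69+54+140+216+108+222+119 = 994 → 03 e2.
Outer hash (recomputed tag): sum = 40+47+92+3+226 = 408 → 01 98.
Recomputed tag = 0198; claimed = 0198 → match.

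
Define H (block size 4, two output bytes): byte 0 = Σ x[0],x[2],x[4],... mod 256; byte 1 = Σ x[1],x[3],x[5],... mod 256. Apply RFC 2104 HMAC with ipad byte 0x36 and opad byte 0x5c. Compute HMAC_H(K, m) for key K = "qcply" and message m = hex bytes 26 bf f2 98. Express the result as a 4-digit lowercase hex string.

Key "qcply" = 71 63 70 6c 79 is 5 bytes > B = 4, so hash it first: H(key) = 5a cf, then zero-pad to 4 bytes: K' = 5a cf 00 00.
K' ⊕ ipad = 6c f9 36 36.  K' ⊕ opad = 06 93 5c 5c.
Inner input = (K'⊕ipad) ∥ m = 6c f9 36 36 ∥ 26 bf f2 98.
Inner hash: even-index sum = 442 mod 256 = 186; odd-index sum = 646 mod 256 = 134 → ba 86.
Outer input = (K'⊕opad) ∥ inner = 06 93 5c 5c ∥ ba 86.
Outer hash (tag): even-index sum = 284 mod 256 = 28; odd-index sum = 373 mod 256 = 117 → 1c 75.

1c75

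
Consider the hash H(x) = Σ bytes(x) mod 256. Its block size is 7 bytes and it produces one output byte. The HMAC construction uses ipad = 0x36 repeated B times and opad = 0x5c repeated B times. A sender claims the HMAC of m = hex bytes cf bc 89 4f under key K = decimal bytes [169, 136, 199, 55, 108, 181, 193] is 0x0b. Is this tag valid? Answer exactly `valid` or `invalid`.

valid

Key decimal bytes [169, 136, 199, 55, 108, 181, 193] = a9 88 c7 37 6c b5 c1 is exactly B = 7 bytes: K' = a9 88 c7 37 6c b5 c1.
K' ⊕ ipad = 9f be f1 01 5a 83 f7; K' ⊕ opad = f5 d4 9b 6b 30 e9 9d.
Inner hash: sum = 159+190+241+1+90+131+247+207+188+137+79 = 1670; mod 256 = 134 → 86.
Outer hash (recomputed tag): sum = 245+212+155+107+48+233+157+134 = 1291; mod 256 = 11 → 0b.
Recomputed tag = 0b; claimed = 0b → match.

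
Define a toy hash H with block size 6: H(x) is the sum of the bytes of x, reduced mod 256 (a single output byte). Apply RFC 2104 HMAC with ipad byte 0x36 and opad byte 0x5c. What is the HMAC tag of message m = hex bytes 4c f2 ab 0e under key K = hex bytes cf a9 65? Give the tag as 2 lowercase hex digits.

Key hex bytes cf a9 65 is 3 bytes ≤ B = 6; zero-pad to 6 bytes: K' = cf a9 65 00 00 00.
K' ⊕ ipad = f9 9f 53 36 36 36.  K' ⊕ opad = 93 f5 39 5c 5c 5c.
Inner input = (K'⊕ipad) ∥ m = f9 9f 53 36 36 36 ∥ 4c f2 ab 0e.
Inner hash: sum = 249+159+83+54+54+54+76+242+171+14 = 1156; mod 256 = 132 → 84.
Outer input = (K'⊕opad) ∥ inner = 93 f5 39 5c 5c 5c ∥ 84.
Outer hash (tag): sum = 147+245+57+92+92+92+132 = 857; mod 256 = 89 → 59.

59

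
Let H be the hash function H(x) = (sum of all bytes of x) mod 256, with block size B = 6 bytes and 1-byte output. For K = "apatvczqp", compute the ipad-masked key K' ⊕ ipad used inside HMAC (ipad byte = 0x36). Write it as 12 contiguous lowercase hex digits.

Key "apatvczqp" = 61 70 61 74 76 63 7a 71 70 is 9 bytes > B = 6, so hash it first: H(key) = da, then zero-pad to 6 bytes: K' = da 00 00 00 00 00.
XOR each byte with 0x36: da⊕36=ec, 00⊕36=36, 00⊕36=36, 00⊕36=36, 00⊕36=36, 00⊕36=36.

ec3636363636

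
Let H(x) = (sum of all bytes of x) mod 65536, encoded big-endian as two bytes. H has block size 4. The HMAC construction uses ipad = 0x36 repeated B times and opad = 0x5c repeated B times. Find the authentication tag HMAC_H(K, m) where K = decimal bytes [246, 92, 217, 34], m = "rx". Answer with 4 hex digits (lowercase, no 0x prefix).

Key decimal bytes [246, 92, 217, 34] = f6 5c d9 22 is exactly B = 4 bytes: K' = f6 5c d9 22.
K' ⊕ ipad = c0 6a ef 14.  K' ⊕ opad = aa 00 85 7e.
Inner input = (K'⊕ipad) ∥ m = c0 6a ef 14 ∥ 72 78.
Inner hash: sum = 192+106+239+20+114+120 = 791 → 03 17.
Outer input = (K'⊕opad) ∥ inner = aa 00 85 7e ∥ 03 17.
Outer hash (tag): sum = 170+0+133+126+3+23 = 455 → 01 c7.

01c7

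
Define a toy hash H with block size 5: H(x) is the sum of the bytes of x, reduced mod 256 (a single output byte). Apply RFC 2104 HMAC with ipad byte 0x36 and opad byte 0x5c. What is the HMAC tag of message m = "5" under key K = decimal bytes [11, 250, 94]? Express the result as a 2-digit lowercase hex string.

c9

Key decimal bytes [11, 250, 94] = 0b fa 5e is 3 bytes ≤ B = 5; zero-pad to 5 bytes: K' = 0b fa 5e 00 00.
K' ⊕ ipad = 3d cc 68 36 36.  K' ⊕ opad = 57 a6 02 5c 5c.
Inner input = (K'⊕ipad) ∥ m = 3d cc 68 36 36 ∥ 35.
Inner hash: sum = 61+204+104+54+54+53 = 530; mod 256 = 18 → 12.
Outer input = (K'⊕opad) ∥ inner = 57 a6 02 5c 5c ∥ 12.
Outer hash (tag): sum = 87+166+2+92+92+18 = 457; mod 256 = 201 → c9.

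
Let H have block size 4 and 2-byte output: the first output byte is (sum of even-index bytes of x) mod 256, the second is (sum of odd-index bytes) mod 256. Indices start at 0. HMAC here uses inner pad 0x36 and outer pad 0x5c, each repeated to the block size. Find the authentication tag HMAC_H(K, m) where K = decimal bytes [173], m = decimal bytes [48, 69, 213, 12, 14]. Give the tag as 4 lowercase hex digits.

Key decimal bytes [173] = ad is 1 byte ≤ B = 4; zero-pad to 4 bytes: K' = ad 00 00 00.
K' ⊕ ipad = 9b 36 36 36.  K' ⊕ opad = f1 5c 5c 5c.
Inner input = (K'⊕ipad) ∥ m = 9b 36 36 36 ∥ 30 45 d5 0c 0e.
Inner hash: even-index sum = 484 mod 256 = 228; odd-index sum = 189 mod 256 = 189 → e4 bd.
Outer input = (K'⊕opad) ∥ inner = f1 5c 5c 5c ∥ e4 bd.
Outer hash (tag): even-index sum = 561 mod 256 = 49; odd-index sum = 373 mod 256 = 117 → 31 75.

3175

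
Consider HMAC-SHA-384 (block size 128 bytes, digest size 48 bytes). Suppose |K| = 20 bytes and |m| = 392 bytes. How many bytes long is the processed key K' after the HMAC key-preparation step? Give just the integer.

Key is 20 ≤ 128 bytes, zero-padded: |K'| = 128.

128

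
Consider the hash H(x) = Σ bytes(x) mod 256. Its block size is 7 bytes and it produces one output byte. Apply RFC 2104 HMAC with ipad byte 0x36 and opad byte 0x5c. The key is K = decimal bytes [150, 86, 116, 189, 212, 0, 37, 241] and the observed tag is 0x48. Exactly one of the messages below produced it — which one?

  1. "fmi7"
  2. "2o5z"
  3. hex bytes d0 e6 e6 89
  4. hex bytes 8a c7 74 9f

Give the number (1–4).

2

Key decimal bytes [150, 86, 116, 189, 212, 0, 37, 241] = 96 56 74 bd d4 00 25 f1 is 8 bytes > B = 7, so hash it first: H(key) = 07, then zero-pad to 7 bytes: K' = 07 00 00 00 00 00 00.
K' ⊕ ipad = 31 36 36 36 36 36 36; K' ⊕ opad = 5b 5c 5c 5c 5c 5c 5c.
m1: inner = H(31 36 36 36 36 36 36 66 6d 69 37) = e8; tag = H(5b 5c 5c 5c 5c 5c 5c e8) = 6b
m2: inner = H(31 36 36 36 36 36 36 32 6f 35 7a) = c5; tag = H(5b 5c 5c 5c 5c 5c 5c c5) = 48 ← matches
m3: inner = H(31 36 36 36 36 36 36 d0 e6 e6 89) = 9a; tag = H(5b 5c 5c 5c 5c 5c 5c 9a) = 1d
m4: inner = H(31 36 36 36 36 36 36 8a c7 74 9f) = d9; tag = H(5b 5c 5c 5c 5c 5c 5c d9) = 5c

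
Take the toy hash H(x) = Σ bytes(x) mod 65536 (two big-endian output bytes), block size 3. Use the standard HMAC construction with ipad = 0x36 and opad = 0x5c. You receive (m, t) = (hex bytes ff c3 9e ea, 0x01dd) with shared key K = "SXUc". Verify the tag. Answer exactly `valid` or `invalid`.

Key "SXUc" = 53 58 55 63 is 4 bytes > B = 3, so hash it first: H(key) = 01 63, then zero-pad to 3 bytes: K' = 01 63 00.
K' ⊕ ipad = 37 55 36; K' ⊕ opad = 5d 3f 5c.
Inner hash: sum = 55+85+54+255+195+158+234 = 1036 → 04 0c.
Outer hash (recomputed tag): sum = 93+63+92+4+12 = 264 → 01 08.
Recomputed tag = 0108; claimed = 01dd → mismatch.

invalid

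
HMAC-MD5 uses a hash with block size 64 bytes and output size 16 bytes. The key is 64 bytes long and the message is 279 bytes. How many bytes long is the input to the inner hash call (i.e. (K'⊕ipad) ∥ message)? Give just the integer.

343

Key is 64 ≤ 64 bytes, zero-padded: |K'| = 64.
Inner input = (K'⊕ipad) ∥ m → 64 + 279 = 343 bytes.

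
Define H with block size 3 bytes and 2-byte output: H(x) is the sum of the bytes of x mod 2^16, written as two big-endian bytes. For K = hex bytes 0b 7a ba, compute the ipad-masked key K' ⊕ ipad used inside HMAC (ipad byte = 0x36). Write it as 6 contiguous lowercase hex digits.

3d4c8c

Key hex bytes 0b 7a ba is exactly B = 3 bytes: K' = 0b 7a ba.
XOR each byte with 0x36: 0b⊕36=3d, 7a⊕36=4c, ba⊕36=8c.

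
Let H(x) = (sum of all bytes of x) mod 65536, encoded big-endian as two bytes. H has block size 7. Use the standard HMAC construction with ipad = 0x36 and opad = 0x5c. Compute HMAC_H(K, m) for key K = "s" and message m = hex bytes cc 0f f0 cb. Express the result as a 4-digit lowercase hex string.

027a

Key "s" = 73 is 1 byte ≤ B = 7; zero-pad to 7 bytes: K' = 73 00 00 00 00 00 00.
K' ⊕ ipad = 45 36 36 36 36 36 36.  K' ⊕ opad = 2f 5c 5c 5c 5c 5c 5c.
Inner input = (K'⊕ipad) ∥ m = 45 36 36 36 36 36 36 ∥ cc 0f f0 cb.
Inner hash: sum = 69+54+54+54+54+54+54+204+15+240+203 = 1055 → 04 1f.
Outer input = (K'⊕opad) ∥ inner = 2f 5c 5c 5c 5c 5c 5c ∥ 04 1f.
Outer hash (tag): sum = 47+92+92+92+92+92+92+4+31 = 634 → 02 7a.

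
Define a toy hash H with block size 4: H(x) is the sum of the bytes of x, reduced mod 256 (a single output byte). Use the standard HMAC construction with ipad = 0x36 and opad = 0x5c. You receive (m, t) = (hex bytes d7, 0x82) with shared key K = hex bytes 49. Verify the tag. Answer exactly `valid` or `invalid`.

invalid

Key hex bytes 49 is 1 byte ≤ B = 4; zero-pad to 4 bytes: K' = 49 00 00 00.
K' ⊕ ipad = 7f 36 36 36; K' ⊕ opad = 15 5c 5c 5c.
Inner hash: sum = 127+54+54+54+215 = 504; mod 256 = 248 → f8.
Outer hash (recomputed tag): sum = 21+92+92+92+248 = 545; mod 256 = 33 → 21.
Recomputed tag = 21; claimed = 82 → mismatch.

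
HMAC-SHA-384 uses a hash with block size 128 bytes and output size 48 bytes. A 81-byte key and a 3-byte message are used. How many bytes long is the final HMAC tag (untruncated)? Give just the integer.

48

The tag is one SHA-384 digest: 48 bytes.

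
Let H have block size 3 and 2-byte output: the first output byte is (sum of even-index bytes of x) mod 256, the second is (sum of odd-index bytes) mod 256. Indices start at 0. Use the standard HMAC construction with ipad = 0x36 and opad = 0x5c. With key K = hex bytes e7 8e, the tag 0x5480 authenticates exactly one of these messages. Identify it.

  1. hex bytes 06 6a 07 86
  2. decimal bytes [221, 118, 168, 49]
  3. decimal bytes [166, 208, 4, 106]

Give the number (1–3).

2

Key hex bytes e7 8e is 2 bytes ≤ B = 3; zero-pad to 3 bytes: K' = e7 8e 00.
K' ⊕ ipad = d1 b8 36; K' ⊕ opad = bb d2 5c.
m1: inner = H(d1 b8 36 06 6a 07 86) = f7 c5; tag = H(bb d2 5c f7 c5) = dcc9
m2: inner = H(d1 b8 36 dd 76 a8 31) = ae 3d; tag = H(bb d2 5c ae 3d) = 5480 ← matches
m3: inner = H(d1 b8 36 a6 d0 04 6a) = 41 62; tag = H(bb d2 5c 41 62) = 7913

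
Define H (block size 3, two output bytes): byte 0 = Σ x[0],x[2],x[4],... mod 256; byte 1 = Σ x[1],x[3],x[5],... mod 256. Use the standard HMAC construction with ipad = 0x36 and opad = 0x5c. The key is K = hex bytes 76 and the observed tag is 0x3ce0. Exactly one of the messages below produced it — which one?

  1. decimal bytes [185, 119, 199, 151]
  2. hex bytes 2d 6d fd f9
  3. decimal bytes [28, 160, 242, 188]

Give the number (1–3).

Key hex bytes 76 is 1 byte ≤ B = 3; zero-pad to 3 bytes: K' = 76 00 00.
K' ⊕ ipad = 40 36 36; K' ⊕ opad = 2a 5c 5c.
m1: inner = H(40 36 36 b9 77 c7 97) = 84 b6; tag = H(2a 5c 5c 84 b6) = 3ce0 ← matches
m2: inner = H(40 36 36 2d 6d fd f9) = dc 60; tag = H(2a 5c 5c dc 60) = e638
m3: inner = H(40 36 36 1c a0 f2 bc) = d2 44; tag = H(2a 5c 5c d2 44) = ca2e

1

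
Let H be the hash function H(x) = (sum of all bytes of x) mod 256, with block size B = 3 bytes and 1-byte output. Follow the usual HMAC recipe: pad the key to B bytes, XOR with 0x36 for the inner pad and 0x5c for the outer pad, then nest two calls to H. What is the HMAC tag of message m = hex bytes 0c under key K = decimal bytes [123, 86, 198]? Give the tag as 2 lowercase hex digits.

74

Key decimal bytes [123, 86, 198] = 7b 56 c6 is exactly B = 3 bytes: K' = 7b 56 c6.
K' ⊕ ipad = 4d 60 f0.  K' ⊕ opad = 27 0a 9a.
Inner input = (K'⊕ipad) ∥ m = 4d 60 f0 ∥ 0c.
Inner hash: sum = 77+96+240+12 = 425; mod 256 = 169 → a9.
Outer input = (K'⊕opad) ∥ inner = 27 0a 9a ∥ a9.
Outer hash (tag): sum = 39+10+154+169 = 372; mod 256 = 116 → 74.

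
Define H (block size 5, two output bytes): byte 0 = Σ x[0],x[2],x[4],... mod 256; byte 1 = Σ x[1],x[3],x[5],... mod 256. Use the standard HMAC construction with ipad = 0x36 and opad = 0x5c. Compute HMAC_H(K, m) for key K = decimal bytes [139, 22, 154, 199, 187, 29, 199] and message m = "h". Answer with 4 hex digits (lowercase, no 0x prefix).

Key decimal bytes [139, 22, 154, 199, 187, 29, 199] = 8b 16 9a c7 bb 1d c7 is 7 bytes > B = 5, so hash it first: H(key) = a7 fa, then zero-pad to 5 bytes: K' = a7 fa 00 00 00.
K' ⊕ ipad = 91 cc 36 36 36.  K' ⊕ opad = fb a6 5c 5c 5c.
Inner input = (K'⊕ipad) ∥ m = 91 cc 36 36 36 ∥ 68.
Inner hash: even-index sum = 253 mod 256 = 253; odd-index sum = 362 mod 256 = 106 → fd 6a.
Outer input = (K'⊕opad) ∥ inner = fb a6 5c 5c 5c ∥ fd 6a.
Outer hash (tag): even-index sum = 541 mod 256 = 29; odd-index sum = 511 mod 256 = 255 → 1d ff.

1dff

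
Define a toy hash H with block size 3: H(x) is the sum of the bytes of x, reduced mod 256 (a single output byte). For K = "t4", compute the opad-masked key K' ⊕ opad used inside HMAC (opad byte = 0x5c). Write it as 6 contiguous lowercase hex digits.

28685c

Key "t4" = 74 34 is 2 bytes ≤ B = 3; zero-pad to 3 bytes: K' = 74 34 00.
XOR each byte with 0x5c: 74⊕5c=28, 34⊕5c=68, 00⊕5c=5c.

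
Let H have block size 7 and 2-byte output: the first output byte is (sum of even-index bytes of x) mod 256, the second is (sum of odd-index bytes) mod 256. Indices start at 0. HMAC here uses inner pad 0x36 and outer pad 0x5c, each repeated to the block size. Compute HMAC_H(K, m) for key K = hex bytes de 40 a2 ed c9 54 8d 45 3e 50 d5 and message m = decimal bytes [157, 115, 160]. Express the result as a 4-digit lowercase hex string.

92f6

Key hex bytes de 40 a2 ed c9 54 8d 45 3e 50 d5 is 11 bytes > B = 7, so hash it first: H(key) = e9 16, then zero-pad to 7 bytes: K' = e9 16 00 00 00 00 00.
K' ⊕ ipad = df 20 36 36 36 36 36.  K' ⊕ opad = b5 4a 5c 5c 5c 5c 5c.
Inner input = (K'⊕ipad) ∥ m = df 20 36 36 36 36 36 ∥ 9d 73 a0.
Inner hash: even-index sum = 500 mod 256 = 244; odd-index sum = 457 mod 256 = 201 → f4 c9.
Outer input = (K'⊕opad) ∥ inner = b5 4a 5c 5c 5c 5c 5c ∥ f4 c9.
Outer hash (tag): even-index sum = 658 mod 256 = 146; odd-index sum = 502 mod 256 = 246 → 92 f6.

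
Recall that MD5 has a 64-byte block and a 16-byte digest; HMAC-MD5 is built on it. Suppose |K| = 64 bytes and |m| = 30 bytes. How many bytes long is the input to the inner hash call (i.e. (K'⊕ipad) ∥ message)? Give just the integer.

94

Key is 64 ≤ 64 bytes, zero-padded: |K'| = 64.
Inner input = (K'⊕ipad) ∥ m → 64 + 30 = 94 bytes.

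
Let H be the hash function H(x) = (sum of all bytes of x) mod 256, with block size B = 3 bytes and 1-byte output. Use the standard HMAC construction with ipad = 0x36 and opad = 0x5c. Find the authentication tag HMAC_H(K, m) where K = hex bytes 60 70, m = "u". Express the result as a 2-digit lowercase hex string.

Key hex bytes 60 70 is 2 bytes ≤ B = 3; zero-pad to 3 bytes: K' = 60 70 00.
K' ⊕ ipad = 56 46 36.  K' ⊕ opad = 3c 2c 5c.
Inner input = (K'⊕ipad) ∥ m = 56 46 36 ∥ 75.
Inner hash: sum = 86+70+54+117 = 327; mod 256 = 71 → 47.
Outer input = (K'⊕opad) ∥ inner = 3c 2c 5c ∥ 47.
Outer hash (tag): sum = 60+44+92+71 = 267; mod 256 = 11 → 0b.

0b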